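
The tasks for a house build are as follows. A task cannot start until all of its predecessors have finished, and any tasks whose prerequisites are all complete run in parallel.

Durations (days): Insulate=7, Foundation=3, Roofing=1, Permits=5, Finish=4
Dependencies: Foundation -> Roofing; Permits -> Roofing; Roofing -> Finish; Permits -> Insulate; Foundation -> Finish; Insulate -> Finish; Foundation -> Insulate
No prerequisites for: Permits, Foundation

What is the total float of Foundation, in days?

The longest chain is Permits→Insulate→Finish = 5+7+4 = 16; overall finish 16 days.
Longest path through Foundation: 14 days (earliest finish 3, latest finish 5).
Float = 16 − 14 = 2.

2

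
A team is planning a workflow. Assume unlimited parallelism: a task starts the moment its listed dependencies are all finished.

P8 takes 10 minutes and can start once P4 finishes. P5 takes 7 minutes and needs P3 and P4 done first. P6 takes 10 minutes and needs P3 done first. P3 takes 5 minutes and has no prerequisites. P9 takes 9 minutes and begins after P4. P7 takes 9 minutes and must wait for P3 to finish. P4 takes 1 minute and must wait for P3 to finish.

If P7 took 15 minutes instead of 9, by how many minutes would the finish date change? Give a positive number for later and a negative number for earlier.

4

Actual critical path: P3→P4→P8 = 5+1+10 = 16 ⇒ 16 minutes.
P7 is off the critical path — its longest chain is 14 minutes, giving 2 of slack.
Now P3→P7 = 5+15 = 20 is longest, so the finish becomes 20 minutes.
Change in finish: 20 − 16 = +4 minutes.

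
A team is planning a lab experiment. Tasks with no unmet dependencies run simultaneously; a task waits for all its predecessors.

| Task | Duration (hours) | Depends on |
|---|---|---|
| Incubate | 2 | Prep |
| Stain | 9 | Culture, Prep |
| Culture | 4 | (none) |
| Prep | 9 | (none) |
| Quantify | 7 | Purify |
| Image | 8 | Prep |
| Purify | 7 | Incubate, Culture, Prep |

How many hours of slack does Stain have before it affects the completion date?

The longest chain is Prep→Incubate→Purify→Quantify = 9+2+7+7 = 25; overall finish 25 hours.
Longest path through Stain: 18 hours (earliest finish 18, latest finish 25).
Float = 25 − 18 = 7.

7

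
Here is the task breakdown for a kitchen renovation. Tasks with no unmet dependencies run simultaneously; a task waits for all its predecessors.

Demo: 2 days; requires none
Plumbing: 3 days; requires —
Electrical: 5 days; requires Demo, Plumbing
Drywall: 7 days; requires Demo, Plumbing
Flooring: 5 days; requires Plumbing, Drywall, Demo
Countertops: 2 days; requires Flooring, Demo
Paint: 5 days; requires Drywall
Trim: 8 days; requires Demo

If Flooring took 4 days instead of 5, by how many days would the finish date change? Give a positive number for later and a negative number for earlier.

-1

The binding path is Plumbing→Drywall→Flooring→Countertops = 3+7+5+2 = 17; finish at 17 days.
Since Flooring is critical, the -1 change carries straight to that chain (now 16 days).
The critical path is still Plumbing→Drywall→Flooring→Countertops; finish is now 16 days.
Change in finish: 16 − 17 = -1 days.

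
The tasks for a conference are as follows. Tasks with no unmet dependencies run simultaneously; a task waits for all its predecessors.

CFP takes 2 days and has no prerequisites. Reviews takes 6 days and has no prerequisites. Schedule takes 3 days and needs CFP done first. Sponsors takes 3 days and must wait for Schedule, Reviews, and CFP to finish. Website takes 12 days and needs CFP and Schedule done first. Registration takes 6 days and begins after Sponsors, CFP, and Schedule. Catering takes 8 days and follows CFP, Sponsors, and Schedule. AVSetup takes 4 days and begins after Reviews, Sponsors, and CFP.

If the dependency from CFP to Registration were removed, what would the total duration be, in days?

Before: longest chain CFP→Schedule→Website = 2+3+12 = 17, finish 17.
Dropping CFP→Registration doesn't change Registration's earliest start (9); another predecessor still binds.
The longest chain is now CFP→Schedule→Website = 2+3+12 = 17, so the schedule takes 17 days.

17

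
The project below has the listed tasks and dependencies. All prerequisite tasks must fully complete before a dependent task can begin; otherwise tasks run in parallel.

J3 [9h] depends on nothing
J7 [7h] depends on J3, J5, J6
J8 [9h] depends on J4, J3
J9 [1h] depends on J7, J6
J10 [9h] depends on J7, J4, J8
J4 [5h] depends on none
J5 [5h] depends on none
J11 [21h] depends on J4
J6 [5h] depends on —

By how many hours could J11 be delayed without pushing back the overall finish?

1

J3→J8→J10 = 9+9+9 = 27 sets the makespan at 27 hours.
The longest chain containing J11 totals 26 hours.
Slack of J11 = 6 − 5 = 1 hour.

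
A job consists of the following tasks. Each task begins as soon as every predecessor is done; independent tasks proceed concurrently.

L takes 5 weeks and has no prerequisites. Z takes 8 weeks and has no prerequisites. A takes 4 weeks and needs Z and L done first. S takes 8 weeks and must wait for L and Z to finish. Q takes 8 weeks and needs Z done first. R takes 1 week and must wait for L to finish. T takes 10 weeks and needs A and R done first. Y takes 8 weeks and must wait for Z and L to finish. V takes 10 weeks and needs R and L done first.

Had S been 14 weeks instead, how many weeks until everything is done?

Actual critical path: Z→A→T = 8+4+10 = 22 ⇒ 22 weeks.
The longest path through S is only 16 weeks, so S has float 6.
No other chain overtakes it, so the finish is 22 weeks.

22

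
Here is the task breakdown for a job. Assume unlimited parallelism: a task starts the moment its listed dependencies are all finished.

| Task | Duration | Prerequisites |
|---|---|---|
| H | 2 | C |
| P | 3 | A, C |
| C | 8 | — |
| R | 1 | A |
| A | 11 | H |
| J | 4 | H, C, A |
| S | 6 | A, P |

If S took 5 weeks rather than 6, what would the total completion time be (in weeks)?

29

Critical path before the change: C→H→A→P→S = 8+2+11+3+6 = 30 giving 30 weeks.
S lies on that path, so at 5 weeks the path becomes 29 weeks.
No other chain overtakes it, so the finish is 29 weeks.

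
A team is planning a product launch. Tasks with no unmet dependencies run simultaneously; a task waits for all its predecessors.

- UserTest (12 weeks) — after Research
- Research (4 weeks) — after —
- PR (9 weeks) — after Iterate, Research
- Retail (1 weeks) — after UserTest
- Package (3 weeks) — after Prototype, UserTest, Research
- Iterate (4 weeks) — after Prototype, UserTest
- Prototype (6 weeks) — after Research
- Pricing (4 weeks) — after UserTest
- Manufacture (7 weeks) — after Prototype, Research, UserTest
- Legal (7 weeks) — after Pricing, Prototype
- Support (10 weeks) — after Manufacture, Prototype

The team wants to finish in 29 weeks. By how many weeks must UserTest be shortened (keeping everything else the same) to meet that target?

Current finish: 33 weeks; target: 29.
UserTest is on every critical path, so each week cut from UserTest cuts the finish by one (this holds down to a finish of 27).
Need 33 − 29 = 4 weeks off UserTest → UserTest becomes 8 weeks, finish becomes 29.

4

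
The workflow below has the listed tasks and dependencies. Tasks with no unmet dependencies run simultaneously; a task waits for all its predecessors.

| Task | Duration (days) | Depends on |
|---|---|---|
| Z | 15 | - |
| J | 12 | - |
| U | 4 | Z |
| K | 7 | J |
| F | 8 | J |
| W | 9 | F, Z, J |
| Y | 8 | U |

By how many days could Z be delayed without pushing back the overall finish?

2

The longest chain is J→F→W = 12+8+9 = 29; overall finish 29 days.
Longest path through Z: 27 days (earliest finish 15, latest finish 17).
Slack of Z = 2 − 0 = 2 days.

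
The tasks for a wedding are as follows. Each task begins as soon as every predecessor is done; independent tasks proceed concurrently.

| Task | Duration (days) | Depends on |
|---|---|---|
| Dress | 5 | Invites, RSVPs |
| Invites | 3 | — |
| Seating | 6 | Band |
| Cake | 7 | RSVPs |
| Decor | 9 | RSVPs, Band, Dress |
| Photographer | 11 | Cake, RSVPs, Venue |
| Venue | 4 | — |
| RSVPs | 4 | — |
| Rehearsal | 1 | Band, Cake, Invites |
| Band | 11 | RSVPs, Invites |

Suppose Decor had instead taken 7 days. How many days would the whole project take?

Baseline: RSVPs→Band→Decor = 4+11+9 = 24 → 24 days.
Decor lies on that path, so at 7 days the path becomes 22 days.
Now RSVPs→Cake→Photographer = 4+7+11 = 22 is longest, so the finish becomes 22 days.

22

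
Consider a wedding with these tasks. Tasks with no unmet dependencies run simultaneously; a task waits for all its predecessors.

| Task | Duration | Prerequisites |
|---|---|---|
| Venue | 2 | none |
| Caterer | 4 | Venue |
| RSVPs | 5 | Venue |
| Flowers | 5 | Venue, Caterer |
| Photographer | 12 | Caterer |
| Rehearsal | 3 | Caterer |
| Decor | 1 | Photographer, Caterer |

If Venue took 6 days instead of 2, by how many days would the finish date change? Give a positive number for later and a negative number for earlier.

Critical path before the change: Venue→Caterer→Photographer→Decor = 2+4+12+1 = 19 giving 19 days.
Venue is on the critical path; changing it to 6 makes that path 23 days.
That remains the longest chain; total 23 days.
Change in finish: 23 − 19 = +4 days.

4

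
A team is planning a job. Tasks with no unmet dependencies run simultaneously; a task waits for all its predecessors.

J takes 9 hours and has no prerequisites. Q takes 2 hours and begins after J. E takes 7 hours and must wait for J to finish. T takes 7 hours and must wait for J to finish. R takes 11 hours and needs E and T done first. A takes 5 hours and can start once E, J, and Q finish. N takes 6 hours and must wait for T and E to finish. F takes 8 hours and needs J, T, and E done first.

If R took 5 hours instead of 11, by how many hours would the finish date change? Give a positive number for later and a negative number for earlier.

-3

Critical path before the change: J→E→R = 9+7+11 = 27 giving 27 hours.
R lies on that path, so at 5 hours the path becomes 21 hours.
Now J→E→F = 9+7+8 = 24 is longest, so the finish becomes 24 hours.
Change in finish: 24 − 27 = -3 hours.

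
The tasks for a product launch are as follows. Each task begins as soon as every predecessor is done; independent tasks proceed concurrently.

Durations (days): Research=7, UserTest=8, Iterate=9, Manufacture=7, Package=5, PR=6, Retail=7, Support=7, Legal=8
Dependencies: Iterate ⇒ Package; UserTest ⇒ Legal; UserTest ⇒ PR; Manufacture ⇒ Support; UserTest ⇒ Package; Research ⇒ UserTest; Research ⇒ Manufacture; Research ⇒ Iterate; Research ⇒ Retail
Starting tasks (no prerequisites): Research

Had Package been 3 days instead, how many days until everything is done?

Critical path before the change: Research→UserTest→Legal = 7+8+8 = 23 giving 23 days.
The longest path through Package is only 21 days, so Package has float 2.
That remains the longest chain; total 23 days.

23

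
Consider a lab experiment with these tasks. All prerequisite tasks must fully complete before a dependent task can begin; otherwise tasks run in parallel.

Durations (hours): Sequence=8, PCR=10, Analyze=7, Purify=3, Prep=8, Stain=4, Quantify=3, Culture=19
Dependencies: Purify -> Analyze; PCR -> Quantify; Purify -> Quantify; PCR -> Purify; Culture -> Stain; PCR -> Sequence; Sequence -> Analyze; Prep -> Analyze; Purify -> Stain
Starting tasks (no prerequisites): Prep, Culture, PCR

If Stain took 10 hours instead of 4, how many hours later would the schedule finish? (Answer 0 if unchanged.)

The binding path is PCR→Sequence→Analyze = 10+8+7 = 25; finish at 25 hours.
Stain has 2 hours of float (longest path through it is 23).
The binding chain switches to Culture→Stain = 19+10 = 29; finish 29 hours.
Change in finish: 29 − 25 = +4 hours.

4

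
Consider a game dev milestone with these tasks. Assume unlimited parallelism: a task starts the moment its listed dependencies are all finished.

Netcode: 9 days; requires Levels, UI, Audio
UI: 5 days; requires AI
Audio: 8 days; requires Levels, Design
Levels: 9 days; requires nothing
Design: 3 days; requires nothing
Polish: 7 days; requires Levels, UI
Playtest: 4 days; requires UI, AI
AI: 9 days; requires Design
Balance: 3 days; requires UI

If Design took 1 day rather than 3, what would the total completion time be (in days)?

26

Critical path before the change: Design→AI→UI→Netcode = 3+9+5+9 = 26 giving 26 days.
Since Design is critical, the -2 change carries straight to that chain (now 24 days).
New critical path: Levels→Audio→Netcode = 9+8+9 = 26 ⇒ 26 days.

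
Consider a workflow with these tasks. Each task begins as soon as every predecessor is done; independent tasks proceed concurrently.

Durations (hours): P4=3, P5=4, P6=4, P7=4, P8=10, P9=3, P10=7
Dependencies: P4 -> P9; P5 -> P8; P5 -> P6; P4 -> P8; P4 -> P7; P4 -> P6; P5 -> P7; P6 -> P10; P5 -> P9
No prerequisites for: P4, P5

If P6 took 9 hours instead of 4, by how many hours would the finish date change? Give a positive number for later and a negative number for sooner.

5

Actual critical path: P5→P6→P10 = 4+4+7 = 15 ⇒ 15 hours.
P6 is on the critical path; changing it to 9 makes that path 20 hours.
That remains the longest chain; total 20 hours.
Change in finish: 20 − 15 = +5 hours.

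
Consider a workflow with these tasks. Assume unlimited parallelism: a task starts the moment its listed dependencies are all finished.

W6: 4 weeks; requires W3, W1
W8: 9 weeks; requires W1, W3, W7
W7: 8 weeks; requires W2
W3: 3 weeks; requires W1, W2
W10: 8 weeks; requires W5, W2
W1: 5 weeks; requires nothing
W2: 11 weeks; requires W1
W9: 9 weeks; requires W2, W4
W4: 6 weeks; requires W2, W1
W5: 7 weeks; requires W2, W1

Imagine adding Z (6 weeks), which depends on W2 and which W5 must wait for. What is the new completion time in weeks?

Originally the workflow takes 33 weeks.
With Z inserted, W5 now waits for max(W2, W1, Z).
New critical path: W1→W2→Z→W5→W10 = 5+11+6+7+8 = 37 ⇒ 37 weeks.

37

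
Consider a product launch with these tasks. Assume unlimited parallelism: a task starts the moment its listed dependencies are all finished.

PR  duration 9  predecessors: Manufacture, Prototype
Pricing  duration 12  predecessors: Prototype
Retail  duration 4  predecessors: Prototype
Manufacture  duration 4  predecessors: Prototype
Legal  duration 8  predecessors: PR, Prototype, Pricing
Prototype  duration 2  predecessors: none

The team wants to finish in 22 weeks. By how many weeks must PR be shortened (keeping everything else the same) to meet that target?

1

Current finish: 23 weeks; target: 22.
PR is on every critical path, so each week cut from PR cuts the finish by one (this holds down to a finish of 22).
Need 23 − 22 = 1 week off PR → PR becomes 8 weeks, finish becomes 22.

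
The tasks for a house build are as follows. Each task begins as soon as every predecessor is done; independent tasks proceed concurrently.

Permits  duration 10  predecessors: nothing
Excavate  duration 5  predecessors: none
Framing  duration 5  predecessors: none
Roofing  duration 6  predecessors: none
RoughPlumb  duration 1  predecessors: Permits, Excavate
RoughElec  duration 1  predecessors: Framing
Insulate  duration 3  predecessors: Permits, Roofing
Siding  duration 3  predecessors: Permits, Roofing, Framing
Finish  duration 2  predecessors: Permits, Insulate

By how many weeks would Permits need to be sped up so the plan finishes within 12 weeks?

3

Current finish: 15 weeks; target: 12.
Permits is on every critical path, so each week cut from Permits cuts the finish by one (this holds down to a finish of 11).
Need 15 − 12 = 3 weeks off Permits → Permits becomes 7 weeks, finish becomes 12.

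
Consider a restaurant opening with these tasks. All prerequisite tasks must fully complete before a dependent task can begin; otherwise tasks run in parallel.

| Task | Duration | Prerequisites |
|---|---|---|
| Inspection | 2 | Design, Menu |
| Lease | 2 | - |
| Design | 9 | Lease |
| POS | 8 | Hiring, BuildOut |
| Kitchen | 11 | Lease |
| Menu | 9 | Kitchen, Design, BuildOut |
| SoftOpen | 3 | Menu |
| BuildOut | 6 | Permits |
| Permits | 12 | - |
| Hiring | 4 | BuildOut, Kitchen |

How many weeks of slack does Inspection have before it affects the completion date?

Permits→BuildOut→Hiring→POS = 12+6+4+8 = 30 sets the makespan at 30 weeks.
The longest chain containing Inspection totals 29 weeks.
So Inspection can slip 30 − 29 = 1 week.

1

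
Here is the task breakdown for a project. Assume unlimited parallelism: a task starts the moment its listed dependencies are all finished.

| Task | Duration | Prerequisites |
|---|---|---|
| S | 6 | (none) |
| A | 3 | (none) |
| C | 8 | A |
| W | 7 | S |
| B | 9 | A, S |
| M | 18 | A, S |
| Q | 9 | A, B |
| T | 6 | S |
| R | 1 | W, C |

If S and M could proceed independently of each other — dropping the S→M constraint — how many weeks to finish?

24

With the dependency in place, S→B→Q = 6+9+9 = 24 sets the finish at 24 weeks.
Without S→M, M's earliest start moves from 6 to 3.
The longest chain is now S→B→Q = 6+9+9 = 24, so the project takes 24 weeks.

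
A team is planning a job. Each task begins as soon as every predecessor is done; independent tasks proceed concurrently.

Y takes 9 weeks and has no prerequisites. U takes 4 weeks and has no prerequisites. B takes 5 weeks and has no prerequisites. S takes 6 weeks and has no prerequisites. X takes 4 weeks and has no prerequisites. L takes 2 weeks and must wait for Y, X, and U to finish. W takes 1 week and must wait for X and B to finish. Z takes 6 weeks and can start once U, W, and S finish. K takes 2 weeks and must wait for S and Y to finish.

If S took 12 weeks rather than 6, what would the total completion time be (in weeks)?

The binding path is S→Z = 6+6 = 12; finish at 12 weeks.
S is on the critical path; changing it to 12 makes that path 18 weeks.
The critical path is still S→Z; finish is now 18 weeks.

18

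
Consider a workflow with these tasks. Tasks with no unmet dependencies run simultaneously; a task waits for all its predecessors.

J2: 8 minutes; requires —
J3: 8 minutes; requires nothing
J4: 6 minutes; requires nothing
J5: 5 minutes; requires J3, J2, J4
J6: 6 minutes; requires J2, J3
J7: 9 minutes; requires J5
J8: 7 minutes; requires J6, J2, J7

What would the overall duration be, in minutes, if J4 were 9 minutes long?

Baseline: J2→J5→J7→J8 = 8+5+9+7 = 29 → 29 minutes.
J4 has 2 minutes of float (longest path through it is 27).
The binding chain switches to J4→J5→J7→J8 = 9+5+9+7 = 30; finish 30 minutes.

30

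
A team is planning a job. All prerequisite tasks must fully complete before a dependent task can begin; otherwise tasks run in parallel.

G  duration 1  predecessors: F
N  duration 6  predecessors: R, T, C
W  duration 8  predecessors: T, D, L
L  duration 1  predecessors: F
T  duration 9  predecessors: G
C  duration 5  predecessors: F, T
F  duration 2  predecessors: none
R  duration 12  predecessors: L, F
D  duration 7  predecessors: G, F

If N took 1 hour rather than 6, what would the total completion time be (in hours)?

As given, the longest chain is F→G→T→C→N = 2+1+9+5+6 = 23, so the finish is 23 hours.
N lies on that path, so at 1 hour the path becomes 18 hours.
The binding chain switches to F→G→T→W = 2+1+9+8 = 20; finish 20 hours.

20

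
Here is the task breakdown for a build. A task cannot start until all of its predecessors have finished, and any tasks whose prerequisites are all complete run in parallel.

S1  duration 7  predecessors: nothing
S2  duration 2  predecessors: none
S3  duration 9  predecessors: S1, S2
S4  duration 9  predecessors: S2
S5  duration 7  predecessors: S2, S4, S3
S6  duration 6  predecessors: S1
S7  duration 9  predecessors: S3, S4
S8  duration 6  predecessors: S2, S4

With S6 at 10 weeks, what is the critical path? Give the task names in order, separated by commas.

As given, the longest chain is S1→S3→S7 = 7+9+9 = 25, so the finish is 25 weeks.
S6 is off the critical path — its longest chain is 13 weeks, giving 12 of slack.
The critical path is still S1→S3→S7; finish is now 25 weeks.

S1, S3, S7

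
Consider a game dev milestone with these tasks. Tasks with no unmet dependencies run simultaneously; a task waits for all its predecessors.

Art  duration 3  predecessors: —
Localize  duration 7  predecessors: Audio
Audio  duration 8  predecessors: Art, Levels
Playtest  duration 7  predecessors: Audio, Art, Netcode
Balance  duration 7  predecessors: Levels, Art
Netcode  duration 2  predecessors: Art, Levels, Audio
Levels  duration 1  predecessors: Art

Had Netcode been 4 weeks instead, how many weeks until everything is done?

23

The binding path is Art→Levels→Audio→Netcode→Playtest = 3+1+8+2+7 = 21; finish at 21 weeks.
Netcode is on the critical path; changing it to 4 makes that path 23 weeks.
The critical path is still Art→Levels→Audio→Netcode→Playtest; finish is now 23 weeks.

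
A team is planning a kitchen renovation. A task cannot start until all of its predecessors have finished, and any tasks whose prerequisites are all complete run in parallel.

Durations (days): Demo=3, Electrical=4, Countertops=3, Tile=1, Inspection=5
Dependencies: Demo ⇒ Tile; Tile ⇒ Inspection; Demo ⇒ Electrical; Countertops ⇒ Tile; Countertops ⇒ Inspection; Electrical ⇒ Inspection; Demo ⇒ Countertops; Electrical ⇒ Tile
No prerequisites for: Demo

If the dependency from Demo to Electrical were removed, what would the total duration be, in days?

12

With the dependency in place, Demo→Electrical→Tile→Inspection = 3+4+1+5 = 13 sets the finish at 13 days.
Without Demo→Electrical, Electrical's earliest start moves from 3 to 0.
New critical path: Demo→Countertops→Tile→Inspection = 3+3+1+5 = 12 ⇒ 12 days.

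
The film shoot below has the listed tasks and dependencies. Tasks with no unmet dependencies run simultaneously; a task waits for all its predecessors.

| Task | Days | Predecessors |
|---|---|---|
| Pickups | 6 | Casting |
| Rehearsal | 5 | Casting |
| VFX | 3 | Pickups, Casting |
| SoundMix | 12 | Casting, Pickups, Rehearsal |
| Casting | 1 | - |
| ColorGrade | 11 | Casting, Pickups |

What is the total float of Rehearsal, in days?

1

The longest chain is Casting→Pickups→SoundMix = 1+6+12 = 19; overall finish 19 days.
Rehearsal finishes as early as 6 and must finish by 7.
So Rehearsal can slip 7 − 6 = 1 day.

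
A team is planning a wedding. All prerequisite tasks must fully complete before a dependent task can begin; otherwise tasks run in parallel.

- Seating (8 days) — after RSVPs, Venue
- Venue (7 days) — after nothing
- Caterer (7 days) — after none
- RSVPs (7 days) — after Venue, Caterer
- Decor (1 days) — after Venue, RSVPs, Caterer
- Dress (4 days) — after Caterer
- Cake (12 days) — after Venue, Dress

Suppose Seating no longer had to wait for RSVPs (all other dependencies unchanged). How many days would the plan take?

23

With the dependency in place, Caterer→Dress→Cake = 7+4+12 = 23 sets the finish at 23 days.
Without RSVPs→Seating, Seating's earliest start moves from 14 to 7.
After: Caterer→Dress→Cake = 7+4+12 = 23 → 23 days.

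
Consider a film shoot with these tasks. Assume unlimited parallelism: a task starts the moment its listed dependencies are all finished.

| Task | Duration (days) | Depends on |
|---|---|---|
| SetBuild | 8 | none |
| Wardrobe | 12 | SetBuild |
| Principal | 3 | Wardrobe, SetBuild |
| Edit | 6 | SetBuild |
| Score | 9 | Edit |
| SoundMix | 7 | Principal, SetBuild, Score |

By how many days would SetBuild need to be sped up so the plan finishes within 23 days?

Current finish: 30 days; target: 23.
SetBuild is on every critical path, so each day cut from SetBuild cuts the finish by one (this holds down to a finish of 23).
Need 30 − 23 = 7 days off SetBuild → SetBuild becomes 1 day, finish becomes 23.

7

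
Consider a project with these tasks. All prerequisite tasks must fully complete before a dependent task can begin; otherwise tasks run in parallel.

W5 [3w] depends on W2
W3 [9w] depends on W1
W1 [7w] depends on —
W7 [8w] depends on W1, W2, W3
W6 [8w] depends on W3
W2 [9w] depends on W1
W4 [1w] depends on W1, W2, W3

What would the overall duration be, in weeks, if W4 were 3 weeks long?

The binding path is W1→W2→W7 = 7+9+8 = 24; finish at 24 weeks.
The longest path through W4 is only 17 weeks, so W4 has float 7.
No other chain overtakes it, so the finish is 24 weeks.

24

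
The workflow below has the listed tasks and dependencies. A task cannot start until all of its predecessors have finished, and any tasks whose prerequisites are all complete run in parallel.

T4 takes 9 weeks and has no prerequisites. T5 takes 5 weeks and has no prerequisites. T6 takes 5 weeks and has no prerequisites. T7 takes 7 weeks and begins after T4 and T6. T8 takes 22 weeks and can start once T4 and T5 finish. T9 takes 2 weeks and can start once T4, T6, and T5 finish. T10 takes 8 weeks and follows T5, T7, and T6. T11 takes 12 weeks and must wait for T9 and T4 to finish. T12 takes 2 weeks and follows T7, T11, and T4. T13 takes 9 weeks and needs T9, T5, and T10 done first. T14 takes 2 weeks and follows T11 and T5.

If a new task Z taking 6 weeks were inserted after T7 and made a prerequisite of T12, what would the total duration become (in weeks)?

33

Originally the plan takes 33 weeks.
With Z inserted, T12 now waits for max(T7, T11, T4, Z).
New critical path: T4→T7→T10→T13 = 9+7+8+9 = 33 ⇒ 33 weeks.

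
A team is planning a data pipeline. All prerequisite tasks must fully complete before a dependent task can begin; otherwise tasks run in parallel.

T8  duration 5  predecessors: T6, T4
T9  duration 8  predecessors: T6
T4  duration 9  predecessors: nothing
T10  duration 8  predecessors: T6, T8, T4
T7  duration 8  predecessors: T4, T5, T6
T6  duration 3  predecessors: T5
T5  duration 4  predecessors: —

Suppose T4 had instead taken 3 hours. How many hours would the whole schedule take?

Baseline: T4→T8→T10 = 9+5+8 = 22 → 22 hours.
T4 lies on that path, so at 3 hours the path becomes 16 hours.
The binding chain switches to T5→T6→T8→T10 = 4+3+5+8 = 20; finish 20 hours.

20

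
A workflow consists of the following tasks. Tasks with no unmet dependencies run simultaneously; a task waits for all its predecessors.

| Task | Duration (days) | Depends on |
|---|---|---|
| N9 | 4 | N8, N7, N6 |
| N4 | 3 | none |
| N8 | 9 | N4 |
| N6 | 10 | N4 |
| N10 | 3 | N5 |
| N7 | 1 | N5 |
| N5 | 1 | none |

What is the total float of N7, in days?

The longest chain is N4→N6→N9 = 3+10+4 = 17; overall finish 17 days.
Longest path through N7: 6 days (earliest finish 2, latest finish 13).
So N7 can slip 13 − 2 = 11 days.

11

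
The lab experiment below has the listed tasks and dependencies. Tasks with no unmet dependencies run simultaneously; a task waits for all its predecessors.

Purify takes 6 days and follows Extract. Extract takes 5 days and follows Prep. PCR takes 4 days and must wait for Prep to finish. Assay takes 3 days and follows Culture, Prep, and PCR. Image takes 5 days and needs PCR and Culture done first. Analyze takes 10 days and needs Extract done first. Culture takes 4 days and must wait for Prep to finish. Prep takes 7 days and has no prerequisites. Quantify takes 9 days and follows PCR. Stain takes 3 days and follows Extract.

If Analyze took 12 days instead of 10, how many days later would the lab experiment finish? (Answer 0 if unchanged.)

As given, the longest chain is Prep→Extract→Analyze = 7+5+10 = 22, so the finish is 22 days.
Analyze lies on that path, so at 12 days the path becomes 24 days.
That remains the longest chain; total 24 days.
Change in finish: 24 − 22 = +2 days.

2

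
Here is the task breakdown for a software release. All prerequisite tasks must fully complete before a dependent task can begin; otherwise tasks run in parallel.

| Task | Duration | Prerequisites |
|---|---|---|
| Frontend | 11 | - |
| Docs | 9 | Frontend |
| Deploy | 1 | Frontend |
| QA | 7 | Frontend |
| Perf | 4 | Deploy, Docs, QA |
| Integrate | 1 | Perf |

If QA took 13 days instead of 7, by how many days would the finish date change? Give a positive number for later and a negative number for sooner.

Baseline: Frontend→Docs→Perf→Integrate = 11+9+4+1 = 25 → 25 days.
The longest path through QA is only 23 days, so QA has float 2.
The binding chain switches to Frontend→QA→Perf→Integrate = 11+13+4+1 = 29; finish 29 days.
Change in finish: 29 − 25 = +4 days.

4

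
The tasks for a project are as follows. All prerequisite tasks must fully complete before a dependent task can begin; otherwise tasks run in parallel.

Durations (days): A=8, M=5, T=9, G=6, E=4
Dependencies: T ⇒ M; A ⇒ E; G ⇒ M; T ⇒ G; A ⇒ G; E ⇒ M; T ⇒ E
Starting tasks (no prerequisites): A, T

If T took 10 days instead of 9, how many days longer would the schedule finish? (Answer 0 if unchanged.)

1

Actual critical path: T→G→M = 9+6+5 = 20 ⇒ 20 days.
Since T is critical, the +1 change carries straight to that chain (now 21 days).
That remains the longest chain; total 21 days.
Change in finish: 21 − 20 = +1 days.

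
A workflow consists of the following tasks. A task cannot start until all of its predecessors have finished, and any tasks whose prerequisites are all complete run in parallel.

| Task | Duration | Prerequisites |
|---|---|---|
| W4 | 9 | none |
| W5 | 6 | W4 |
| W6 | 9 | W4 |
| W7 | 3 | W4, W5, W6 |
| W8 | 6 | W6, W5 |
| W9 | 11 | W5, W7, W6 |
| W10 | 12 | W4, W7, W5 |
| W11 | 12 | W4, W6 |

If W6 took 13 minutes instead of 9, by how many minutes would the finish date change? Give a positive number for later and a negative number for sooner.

4

The binding path is W4→W6→W7→W10 = 9+9+3+12 = 33; finish at 33 minutes.
Since W6 is critical, the +4 change carries straight to that chain (now 37 minutes).
No other chain overtakes it, so the finish is 37 minutes.
Change in finish: 37 − 33 = +4 minutes.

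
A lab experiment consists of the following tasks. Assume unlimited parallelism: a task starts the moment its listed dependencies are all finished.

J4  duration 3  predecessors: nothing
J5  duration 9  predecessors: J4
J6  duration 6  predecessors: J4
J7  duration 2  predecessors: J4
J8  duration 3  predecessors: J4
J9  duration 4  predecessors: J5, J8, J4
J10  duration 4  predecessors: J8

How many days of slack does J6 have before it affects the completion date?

7

The longest chain is J4→J5→J9 = 3+9+4 = 16; overall finish 16 days.
J6 finishes as early as 9 and must finish by 16.
So J6 can slip 16 − 9 = 7 days.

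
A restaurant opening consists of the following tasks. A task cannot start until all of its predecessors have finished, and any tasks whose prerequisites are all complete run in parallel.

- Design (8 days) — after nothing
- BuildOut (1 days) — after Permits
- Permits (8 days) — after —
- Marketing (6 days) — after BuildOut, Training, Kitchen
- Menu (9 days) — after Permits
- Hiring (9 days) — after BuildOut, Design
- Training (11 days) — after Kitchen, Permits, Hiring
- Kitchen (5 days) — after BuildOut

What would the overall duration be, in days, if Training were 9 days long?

33

Critical path before the change: Permits→BuildOut→Hiring→Training→Marketing = 8+1+9+11+6 = 35 giving 35 days.
Training is on the critical path; changing it to 9 makes that path 33 days.
No other chain overtakes it, so the finish is 33 days.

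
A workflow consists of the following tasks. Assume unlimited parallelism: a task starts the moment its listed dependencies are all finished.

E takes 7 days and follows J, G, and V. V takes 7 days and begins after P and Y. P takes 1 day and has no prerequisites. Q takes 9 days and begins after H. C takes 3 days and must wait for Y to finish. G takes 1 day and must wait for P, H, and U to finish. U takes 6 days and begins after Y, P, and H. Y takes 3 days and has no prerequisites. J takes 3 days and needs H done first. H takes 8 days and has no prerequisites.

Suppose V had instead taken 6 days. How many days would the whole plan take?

Baseline: H→U→G→E = 8+6+1+7 = 22 → 22 days.
V is off the critical path — its longest chain is 17 days, giving 5 of slack.
The critical path is still H→U→G→E; finish is now 22 days.

22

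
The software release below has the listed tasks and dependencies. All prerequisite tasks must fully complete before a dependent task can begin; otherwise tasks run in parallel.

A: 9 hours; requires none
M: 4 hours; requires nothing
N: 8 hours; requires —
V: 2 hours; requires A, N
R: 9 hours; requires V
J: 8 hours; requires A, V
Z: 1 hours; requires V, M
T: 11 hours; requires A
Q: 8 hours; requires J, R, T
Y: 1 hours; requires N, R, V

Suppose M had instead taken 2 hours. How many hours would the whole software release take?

28

Baseline: A→V→R→Q = 9+2+9+8 = 28 → 28 hours.
M has 23 hours of float (longest path through it is 5).
The critical path is still A→V→R→Q; finish is now 28 hours.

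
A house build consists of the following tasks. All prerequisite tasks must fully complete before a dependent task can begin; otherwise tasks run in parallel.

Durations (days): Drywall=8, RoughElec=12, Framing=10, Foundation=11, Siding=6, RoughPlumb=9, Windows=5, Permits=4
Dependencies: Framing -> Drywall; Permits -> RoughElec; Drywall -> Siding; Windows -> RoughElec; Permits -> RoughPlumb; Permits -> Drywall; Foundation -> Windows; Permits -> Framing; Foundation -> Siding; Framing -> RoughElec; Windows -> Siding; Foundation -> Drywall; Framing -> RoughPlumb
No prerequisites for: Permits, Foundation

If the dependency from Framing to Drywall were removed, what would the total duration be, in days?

28

With the dependency in place, Permits→Framing→Drywall→Siding = 4+10+8+6 = 28 sets the finish at 28 days.
Without Framing→Drywall, Drywall's earliest start moves from 14 to 11.
New critical path: Foundation→Windows→RoughElec = 11+5+12 = 28 ⇒ 28 days.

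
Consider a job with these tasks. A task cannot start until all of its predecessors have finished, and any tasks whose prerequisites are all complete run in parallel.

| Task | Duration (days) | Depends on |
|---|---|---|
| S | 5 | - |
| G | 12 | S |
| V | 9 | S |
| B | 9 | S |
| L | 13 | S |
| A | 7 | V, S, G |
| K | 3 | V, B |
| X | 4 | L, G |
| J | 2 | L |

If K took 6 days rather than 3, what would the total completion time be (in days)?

24

The binding path is S→G→A = 5+12+7 = 24; finish at 24 days.
K has 7 days of float (longest path through it is 17).
That remains the longest chain; total 24 days.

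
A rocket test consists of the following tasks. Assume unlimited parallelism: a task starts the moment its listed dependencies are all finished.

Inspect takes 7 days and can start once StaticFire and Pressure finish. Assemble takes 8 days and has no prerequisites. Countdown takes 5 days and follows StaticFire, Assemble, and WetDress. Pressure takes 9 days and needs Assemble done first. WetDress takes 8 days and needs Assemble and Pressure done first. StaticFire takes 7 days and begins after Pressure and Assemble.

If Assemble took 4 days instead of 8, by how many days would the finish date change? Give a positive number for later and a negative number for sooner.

The binding path is Assemble→Pressure→StaticFire→Inspect = 8+9+7+7 = 31; finish at 31 days.
Assemble lies on that path, so at 4 days the path becomes 27 days.
No other chain overtakes it, so the finish is 27 days.
Change in finish: 27 − 31 = -4 days.

-4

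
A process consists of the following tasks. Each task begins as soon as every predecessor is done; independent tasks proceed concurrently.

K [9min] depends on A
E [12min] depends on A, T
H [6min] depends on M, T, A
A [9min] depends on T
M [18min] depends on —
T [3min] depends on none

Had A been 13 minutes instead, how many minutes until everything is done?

28

Actual critical path: T→A→E = 3+9+12 = 24 ⇒ 24 minutes.
A lies on that path, so at 13 minutes the path becomes 28 minutes.
No other chain overtakes it, so the finish is 28 minutes.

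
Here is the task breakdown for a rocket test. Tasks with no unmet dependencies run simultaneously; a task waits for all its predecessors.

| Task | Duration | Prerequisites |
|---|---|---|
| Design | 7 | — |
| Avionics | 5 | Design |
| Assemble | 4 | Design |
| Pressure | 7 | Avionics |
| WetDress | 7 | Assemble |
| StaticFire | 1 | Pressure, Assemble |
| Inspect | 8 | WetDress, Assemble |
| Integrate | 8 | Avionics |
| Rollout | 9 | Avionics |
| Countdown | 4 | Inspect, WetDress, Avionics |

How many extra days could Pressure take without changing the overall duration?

The longest chain is Design→Assemble→WetDress→Inspect→Countdown = 7+4+7+8+4 = 30; overall finish 30 days.
Longest path through Pressure: 20 days (earliest finish 19, latest finish 29).
Slack of Pressure = 22 − 12 = 10 days.

10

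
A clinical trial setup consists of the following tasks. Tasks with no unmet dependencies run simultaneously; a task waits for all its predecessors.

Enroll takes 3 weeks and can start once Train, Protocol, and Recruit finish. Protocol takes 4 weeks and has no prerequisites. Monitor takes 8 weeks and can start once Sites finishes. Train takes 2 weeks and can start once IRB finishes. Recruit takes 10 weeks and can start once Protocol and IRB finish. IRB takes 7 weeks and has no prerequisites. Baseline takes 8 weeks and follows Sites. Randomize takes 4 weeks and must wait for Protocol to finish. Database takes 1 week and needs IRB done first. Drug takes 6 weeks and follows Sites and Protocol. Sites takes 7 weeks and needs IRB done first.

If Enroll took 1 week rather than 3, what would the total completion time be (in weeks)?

22

Baseline: IRB→Sites→Baseline = 7+7+8 = 22 → 22 weeks.
The longest path through Enroll is only 20 weeks, so Enroll has float 2.
The critical path is still IRB→Sites→Baseline; finish is now 22 weeks.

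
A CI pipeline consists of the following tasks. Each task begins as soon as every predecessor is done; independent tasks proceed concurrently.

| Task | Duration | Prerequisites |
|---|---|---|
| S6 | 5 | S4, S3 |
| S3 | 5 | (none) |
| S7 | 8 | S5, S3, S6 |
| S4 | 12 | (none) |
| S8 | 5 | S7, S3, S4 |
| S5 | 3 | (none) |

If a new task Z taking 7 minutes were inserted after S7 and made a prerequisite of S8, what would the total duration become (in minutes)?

Originally the CI pipeline takes 30 minutes.
With Z inserted, S8 now waits for max(S7, S3, S4, Z).
New critical path: S4→S6→S7→Z→S8 = 12+5+8+7+5 = 37 ⇒ 37 minutes.

37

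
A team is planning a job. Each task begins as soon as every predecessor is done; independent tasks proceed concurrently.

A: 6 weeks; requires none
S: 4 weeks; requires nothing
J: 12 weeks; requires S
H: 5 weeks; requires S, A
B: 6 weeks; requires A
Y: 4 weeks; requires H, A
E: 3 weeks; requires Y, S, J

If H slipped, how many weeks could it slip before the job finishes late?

Critical path: S→J→E = 4+12+3 = 19, so the finish is 19 weeks.
Longest path through H: 18 weeks (earliest finish 11, latest finish 12).
So H can slip 12 − 11 = 1 week.

1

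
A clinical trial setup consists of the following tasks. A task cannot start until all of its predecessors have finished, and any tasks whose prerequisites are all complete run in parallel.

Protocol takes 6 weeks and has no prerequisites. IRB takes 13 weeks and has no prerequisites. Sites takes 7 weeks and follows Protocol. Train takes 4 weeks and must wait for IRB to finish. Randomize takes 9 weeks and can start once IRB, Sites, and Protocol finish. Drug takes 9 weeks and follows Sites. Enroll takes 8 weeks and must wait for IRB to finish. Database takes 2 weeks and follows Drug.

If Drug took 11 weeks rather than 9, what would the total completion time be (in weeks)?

The binding path is Protocol→Sites→Drug→Database = 6+7+9+2 = 24; finish at 24 weeks.
Drug is on the critical path; changing it to 11 makes that path 26 weeks.
That remains the longest chain; total 26 weeks.

26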